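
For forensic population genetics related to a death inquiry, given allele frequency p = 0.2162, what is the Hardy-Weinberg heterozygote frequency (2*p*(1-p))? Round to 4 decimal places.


Hardy-Weinberg heterozygote frequency:
q = 1 - p = 1 - 0.2162 = 0.7838
2pq = 2 * 0.2162 * 0.7838 = 0.3389

0.3389


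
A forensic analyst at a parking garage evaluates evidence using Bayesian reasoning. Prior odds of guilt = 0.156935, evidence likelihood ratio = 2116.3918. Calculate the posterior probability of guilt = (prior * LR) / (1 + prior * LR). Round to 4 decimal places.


Bayesian evidence evaluation:
Posterior odds = prior_odds * LR = 0.156935 * 2116.3918 = 332.1359
Posterior probability = posterior_odds / (1 + posterior_odds)
= 332.1359 / (1 + 332.1359)
= 332.1359 / 333.1359
= 0.9970

0.9970


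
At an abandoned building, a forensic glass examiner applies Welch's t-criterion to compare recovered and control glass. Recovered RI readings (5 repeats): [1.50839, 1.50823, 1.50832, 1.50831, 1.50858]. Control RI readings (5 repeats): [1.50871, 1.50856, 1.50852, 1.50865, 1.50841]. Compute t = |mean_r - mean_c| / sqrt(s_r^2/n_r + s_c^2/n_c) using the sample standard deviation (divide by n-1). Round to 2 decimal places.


Welch's t-criterion for glass RI comparison:
Recovered mean = sum / n_r = 7.54183 / 5 = 1.508366
Control mean = sum / n_c = 7.54285 / 5 = 1.50857
Recovered sample variance s_r^2 = 1.753e-08
Control sample variance s_c^2 = 1.355e-08
Welch SE (unpooled) = sqrt(s_r^2/n_r + s_c^2/n_c) = sqrt(3.506e-09 + 2.71e-09) = sqrt(6.216e-09) = 7.88416e-05
|mean_r - mean_c| = 0.000204
t = 0.000204 / 7.88416e-05 = 2.59

2.59


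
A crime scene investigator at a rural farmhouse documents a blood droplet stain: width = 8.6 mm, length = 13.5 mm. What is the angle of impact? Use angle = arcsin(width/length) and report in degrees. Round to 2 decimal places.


Blood spatter impact angle calculation:
width / length = 8.6 / 13.5 = 0.637037
angle = arcsin(0.637037)
angle = 39.57 degrees

39.57


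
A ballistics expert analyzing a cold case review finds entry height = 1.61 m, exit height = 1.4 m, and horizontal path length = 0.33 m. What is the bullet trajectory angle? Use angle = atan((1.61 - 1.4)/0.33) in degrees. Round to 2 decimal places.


Bullet trajectory angle:
Height difference = 1.61 - 1.4 = 0.21 m
angle = atan(0.21 / 0.33)
angle = atan(0.636364)
angle = 32.47 degrees

32.47


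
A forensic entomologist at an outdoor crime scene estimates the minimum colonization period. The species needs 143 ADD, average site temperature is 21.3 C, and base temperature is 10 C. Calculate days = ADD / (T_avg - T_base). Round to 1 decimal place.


Insect development time:
Effective temperature = avg_temp - T_base = 21.3 - 10 = 11.3 C
Days = ADD / effective_temp = 143 / 11.3 = 12.7 days

12.7


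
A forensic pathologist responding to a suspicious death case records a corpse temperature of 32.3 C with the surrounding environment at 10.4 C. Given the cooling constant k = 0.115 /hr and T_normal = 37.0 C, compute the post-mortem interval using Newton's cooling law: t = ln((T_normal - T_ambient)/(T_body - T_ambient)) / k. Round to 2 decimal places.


Using Newton's law of cooling:
t = ln((T_normal - T_ambient) / (T_body - T_ambient)) / k
T_normal - T_ambient = 26.6
T_body - T_ambient = 21.9
Ratio = 1.214612
ln(ratio) = 0.194425
t = 0.194425 / 0.115 = 1.69 hours

1.69


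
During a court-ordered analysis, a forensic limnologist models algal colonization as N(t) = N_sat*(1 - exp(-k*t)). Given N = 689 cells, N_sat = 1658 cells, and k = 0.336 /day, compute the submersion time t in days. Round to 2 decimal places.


PMSI from diatom colonization curve:
N / N_sat = 689 / 1658 = 0.415561
1 - N/N_sat = 0.584439
ln(1 - N/N_sat) = -0.537103
t = -ln(1 - N/N_sat) / k = -(-0.537103) / 0.336 = 1.60 days

1.60


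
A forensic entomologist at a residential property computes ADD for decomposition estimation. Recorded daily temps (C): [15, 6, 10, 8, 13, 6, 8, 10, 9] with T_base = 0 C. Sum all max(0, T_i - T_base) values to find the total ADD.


Computing ADD day by day:
Day 1: max(0, 15 - 0) = 15
Day 2: max(0, 6 - 0) = 6
Day 3: max(0, 10 - 0) = 10
Day 4: max(0, 8 - 0) = 8
Day 5: max(0, 13 - 0) = 13
Day 6: max(0, 6 - 0) = 6
Day 7: max(0, 8 - 0) = 8
Day 8: max(0, 10 - 0) = 10
Day 9: max(0, 9 - 0) = 9
Total ADD = 85

85


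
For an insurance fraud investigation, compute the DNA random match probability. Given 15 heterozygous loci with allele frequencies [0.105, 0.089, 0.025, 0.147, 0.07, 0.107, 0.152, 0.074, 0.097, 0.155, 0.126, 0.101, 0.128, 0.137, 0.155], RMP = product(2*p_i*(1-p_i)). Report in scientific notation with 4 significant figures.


Computing RMP for 15 loci:
Locus 1: 2 * 0.105 * 0.895 = 0.18795
Locus 2: 2 * 0.089 * 0.911 = 0.162158
Locus 3: 2 * 0.025 * 0.975 = 0.04875
Locus 4: 2 * 0.147 * 0.853 = 0.250782
Locus 5: 2 * 0.07 * 0.93 = 0.1302
Locus 6: 2 * 0.107 * 0.893 = 0.191102
Locus 7: 2 * 0.152 * 0.848 = 0.257792
Locus 8: 2 * 0.074 * 0.926 = 0.137048
Locus 9: 2 * 0.097 * 0.903 = 0.175182
Locus 10: 2 * 0.155 * 0.845 = 0.26195
Locus 11: 2 * 0.126 * 0.874 = 0.220248
Locus 12: 2 * 0.101 * 0.899 = 0.181598
Locus 13: 2 * 0.128 * 0.872 = 0.223232
Locus 14: 2 * 0.137 * 0.863 = 0.236462
Locus 15: 2 * 0.155 * 0.845 = 0.26195
RMP = 8.313e-12

8.313e-12


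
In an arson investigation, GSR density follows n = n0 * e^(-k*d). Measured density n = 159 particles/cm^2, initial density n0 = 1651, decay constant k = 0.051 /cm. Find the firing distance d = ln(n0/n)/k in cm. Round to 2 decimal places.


GSR distance calculation:
n0/n = 1651 / 159 = 10.383648
ln(n0/n) = 2.340232
d = 2.340232 / 0.051 = 45.89 cm

45.89


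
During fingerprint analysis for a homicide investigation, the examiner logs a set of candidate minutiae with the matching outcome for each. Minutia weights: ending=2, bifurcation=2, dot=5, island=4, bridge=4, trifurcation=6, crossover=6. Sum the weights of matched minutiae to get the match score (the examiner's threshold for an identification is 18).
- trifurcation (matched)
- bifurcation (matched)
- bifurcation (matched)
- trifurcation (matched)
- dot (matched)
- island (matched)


Weighted minutiae match score:
  trifurcation: matched, +6 (running total 6)
  bifurcation: matched, +2 (running total 8)
  bifurcation: matched, +2 (running total 10)
  trifurcation: matched, +6 (running total 16)
  dot: matched, +5 (running total 21)
  island: matched, +4 (running total 25)
Total score = 25
Threshold = 18; verdict = identification

25


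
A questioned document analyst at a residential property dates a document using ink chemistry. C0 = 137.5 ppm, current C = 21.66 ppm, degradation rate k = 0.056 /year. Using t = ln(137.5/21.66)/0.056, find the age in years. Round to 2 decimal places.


Document age estimation:
C0/C = 137.5 / 21.66 = 6.348107
ln(C0/C) = 1.848157
t = 1.848157 / 0.056 = 33.00 years

33.00


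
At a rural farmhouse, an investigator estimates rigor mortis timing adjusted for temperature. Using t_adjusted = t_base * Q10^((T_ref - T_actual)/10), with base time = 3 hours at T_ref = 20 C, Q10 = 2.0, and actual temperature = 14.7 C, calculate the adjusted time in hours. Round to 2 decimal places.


Rigor mortis time adjustment:
Exponent = (T_ref - T_actual) / 10 = (20 - 14.7) / 10 = 0.53
Q10 factor = 2.0^0.53 = 1.44393
t_adjusted = 3 * 1.44393 = 4.33 hours

4.33


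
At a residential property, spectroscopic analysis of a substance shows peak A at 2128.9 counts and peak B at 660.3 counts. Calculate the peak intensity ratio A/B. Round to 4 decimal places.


Spectral peak ratio:
Peak A = 2128.9 counts
Peak B = 660.3 counts
Ratio = 2128.9 / 660.3 = 3.2241

3.2241


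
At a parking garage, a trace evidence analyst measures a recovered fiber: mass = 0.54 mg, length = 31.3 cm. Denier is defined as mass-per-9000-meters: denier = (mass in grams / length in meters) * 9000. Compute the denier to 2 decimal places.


Denier calculation:
Mass in grams = 0.54 mg / 1000 = 0.00054 g
Length in meters = 31.3 cm / 100 = 0.313 m
Linear density = mass / length = 0.00054 / 0.313 = 0.00172524 g/m
Denier = (g/m) * 9000 = 0.00172524 * 9000 = 15.53

15.53


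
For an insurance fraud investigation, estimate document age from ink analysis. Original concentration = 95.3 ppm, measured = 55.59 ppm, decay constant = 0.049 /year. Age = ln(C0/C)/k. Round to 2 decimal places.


Document age estimation:
C0/C = 95.3 / 55.59 = 1.714337
ln(C0/C) = 0.539026
t = 0.539026 / 0.049 = 11.00 years

11.00


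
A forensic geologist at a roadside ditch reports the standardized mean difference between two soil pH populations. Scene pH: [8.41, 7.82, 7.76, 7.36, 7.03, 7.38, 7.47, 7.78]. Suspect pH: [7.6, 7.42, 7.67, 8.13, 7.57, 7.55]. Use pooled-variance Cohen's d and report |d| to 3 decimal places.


Pooled-variance Cohen's d for soil pH comparison:
Scene mean = 61.01 / 8 = 7.62625
Suspect mean = 45.94 / 6 = 7.656667
Scene sample variance s_s^2 = 0.172113
Suspect sample variance s_c^2 = 0.060467
Pooled variance = ((n_s-1)*s_s^2 + (n_c-1)*s_c^2) / (n_s + n_c - 2) = 0.125593
Pooled SD = sqrt(0.125593) = 0.354391
Mean difference = -0.030417
|d| = |-0.030417| / 0.354391 = 0.086

0.086


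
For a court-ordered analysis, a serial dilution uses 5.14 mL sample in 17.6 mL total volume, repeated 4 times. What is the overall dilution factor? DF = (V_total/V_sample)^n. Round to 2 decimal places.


Dilution factor calculation:
Single dilution = V_total / V_sample = 17.6 / 5.14 ≈ 3.424125
Number of dilutions = 4
Total DF = (17.6 / 5.14)^4 (full precision, rounded at the end) = 137.47

137.47


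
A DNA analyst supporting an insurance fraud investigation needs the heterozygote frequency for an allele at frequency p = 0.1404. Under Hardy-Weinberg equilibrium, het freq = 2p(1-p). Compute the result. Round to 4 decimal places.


Hardy-Weinberg heterozygote frequency:
q = 1 - p = 1 - 0.1404 = 0.8596
2pq = 2 * 0.1404 * 0.8596 = 0.2414

0.2414


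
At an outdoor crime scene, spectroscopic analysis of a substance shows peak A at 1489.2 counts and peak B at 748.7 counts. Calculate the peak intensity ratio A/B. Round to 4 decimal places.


Spectral peak ratio:
Peak A = 1489.2 counts
Peak B = 748.7 counts
Ratio = 1489.2 / 748.7 = 1.9890

1.9890


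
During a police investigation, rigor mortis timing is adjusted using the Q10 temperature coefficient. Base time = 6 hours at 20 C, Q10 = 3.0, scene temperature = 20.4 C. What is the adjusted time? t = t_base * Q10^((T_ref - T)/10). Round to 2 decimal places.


Rigor mortis time adjustment:
Exponent = (T_ref - T_actual) / 10 = (20 - 20.4) / 10 = -0.04
Q10 factor = 3.0^-0.04 = 0.95701
t_adjusted = 6 * 0.95701 = 5.74 hours

5.74


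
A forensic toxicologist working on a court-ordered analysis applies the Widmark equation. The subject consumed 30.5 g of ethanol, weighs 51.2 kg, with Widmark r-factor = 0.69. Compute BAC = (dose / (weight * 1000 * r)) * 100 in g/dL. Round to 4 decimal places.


Applying the Widmark formula:
BAC = (dose_g / (body_wt * 1000 * r)) * 100
Denominator = 51.2 * 1000 * 0.69 = 35328
BAC = (30.5 / 35328) * 100
BAC = 0.0863 g/dL

0.0863


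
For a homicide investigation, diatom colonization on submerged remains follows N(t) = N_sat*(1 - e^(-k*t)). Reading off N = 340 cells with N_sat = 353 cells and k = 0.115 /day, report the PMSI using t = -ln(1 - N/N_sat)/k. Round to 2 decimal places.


PMSI from diatom colonization curve:
N / N_sat = 340 / 353 = 0.963173
1 - N/N_sat = 0.036827
ln(1 - N/N_sat) = -3.301524
t = -ln(1 - N/N_sat) / k = -(-3.301524) / 0.115 = 28.71 days

28.71


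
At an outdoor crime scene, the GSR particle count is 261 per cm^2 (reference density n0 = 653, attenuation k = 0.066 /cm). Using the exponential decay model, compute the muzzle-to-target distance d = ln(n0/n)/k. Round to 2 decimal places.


GSR distance calculation:
n0/n = 653 / 261 = 2.501916
ln(n0/n) = 0.917057
d = 0.917057 / 0.066 = 13.89 cm

13.89


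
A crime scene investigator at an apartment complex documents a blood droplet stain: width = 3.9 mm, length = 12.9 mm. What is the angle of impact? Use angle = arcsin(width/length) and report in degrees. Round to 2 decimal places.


Blood spatter impact angle calculation:
width / length = 3.9 / 12.9 = 0.302326
angle = arcsin(0.302326)
angle = 17.60 degrees

17.60


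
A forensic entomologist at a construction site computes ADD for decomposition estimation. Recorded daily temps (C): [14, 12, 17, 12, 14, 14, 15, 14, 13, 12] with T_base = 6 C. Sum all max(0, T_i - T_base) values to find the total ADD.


Computing ADD day by day:
Day 1: max(0, 14 - 6) = 8
Day 2: max(0, 12 - 6) = 6
Day 3: max(0, 17 - 6) = 11
Day 4: max(0, 12 - 6) = 6
Day 5: max(0, 14 - 6) = 8
Day 6: max(0, 14 - 6) = 8
Day 7: max(0, 15 - 6) = 9
Day 8: max(0, 14 - 6) = 8
Day 9: max(0, 13 - 6) = 7
Day 10: max(0, 12 - 6) = 6
Total ADD = 77

77


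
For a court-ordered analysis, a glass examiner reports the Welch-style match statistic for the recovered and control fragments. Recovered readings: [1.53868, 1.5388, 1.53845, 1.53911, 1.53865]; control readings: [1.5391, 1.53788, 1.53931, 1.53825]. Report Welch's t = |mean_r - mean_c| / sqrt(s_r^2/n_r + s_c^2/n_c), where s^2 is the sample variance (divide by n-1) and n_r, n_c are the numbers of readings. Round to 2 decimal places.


Welch's t-criterion for glass RI comparison:
Recovered mean = sum / n_r = 7.69369 / 5 = 1.538738
Control mean = sum / n_c = 6.15454 / 4 = 1.538635
Recovered sample variance s_r^2 = 5.907e-08
Control sample variance s_c^2 = 4.63367e-07
Welch SE (unpooled) = sqrt(s_r^2/n_r + s_c^2/n_c) = sqrt(1.1814e-08 + 1.15842e-07) = sqrt(1.27656e-07) = 0.00035729
|mean_r - mean_c| = 0.000103
t = 0.000103 / 0.00035729 = 0.29

0.29


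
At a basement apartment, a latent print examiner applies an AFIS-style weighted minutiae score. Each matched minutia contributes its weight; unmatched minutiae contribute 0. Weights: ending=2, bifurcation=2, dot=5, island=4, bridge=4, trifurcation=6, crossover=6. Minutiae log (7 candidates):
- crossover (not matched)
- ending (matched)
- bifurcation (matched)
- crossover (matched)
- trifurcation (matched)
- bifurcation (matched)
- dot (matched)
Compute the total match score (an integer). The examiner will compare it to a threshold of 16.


Weighted minutiae match score:
  crossover: not matched, +0
  ending: matched, +2 (running total 2)
  bifurcation: matched, +2 (running total 4)
  crossover: matched, +6 (running total 10)
  trifurcation: matched, +6 (running total 16)
  bifurcation: matched, +2 (running total 18)
  dot: matched, +5 (running total 23)
Total score = 23
Threshold = 16; verdict = identification

23


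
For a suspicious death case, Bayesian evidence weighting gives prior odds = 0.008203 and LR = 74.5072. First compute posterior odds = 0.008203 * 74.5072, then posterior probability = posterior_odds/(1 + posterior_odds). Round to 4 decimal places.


Bayesian evidence evaluation:
Posterior odds = prior_odds * LR = 0.008203 * 74.5072 = 0.6111826
Posterior probability = posterior_odds / (1 + posterior_odds)
= 0.6111826 / (1 + 0.6111826)
= 0.6111826 / 1.6111826
= 0.3793

0.3793


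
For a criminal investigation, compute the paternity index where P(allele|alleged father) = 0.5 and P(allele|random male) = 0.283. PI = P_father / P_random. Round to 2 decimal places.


Paternity Index calculation:
PI = P(allele|father) / P(allele|random)
PI = 0.5 / 0.283
PI = 1.77

1.77


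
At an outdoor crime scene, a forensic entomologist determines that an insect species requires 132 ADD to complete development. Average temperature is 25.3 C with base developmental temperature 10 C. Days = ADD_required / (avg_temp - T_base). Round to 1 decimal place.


Insect development time:
Effective temperature = avg_temp - T_base = 25.3 - 10 = 15.3 C
Days = ADD / effective_temp = 132 / 15.3 = 8.6 days

8.6


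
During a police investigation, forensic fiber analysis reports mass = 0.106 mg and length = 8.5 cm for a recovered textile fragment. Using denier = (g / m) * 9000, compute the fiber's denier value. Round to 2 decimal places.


Denier calculation:
Mass in grams = 0.106 mg / 1000 = 0.000106 g
Length in meters = 8.5 cm / 100 = 0.085 m
Linear density = mass / length = 0.000106 / 0.085 = 0.00124706 g/m
Denier = (g/m) * 9000 = 0.00124706 * 9000 = 11.22

11.22


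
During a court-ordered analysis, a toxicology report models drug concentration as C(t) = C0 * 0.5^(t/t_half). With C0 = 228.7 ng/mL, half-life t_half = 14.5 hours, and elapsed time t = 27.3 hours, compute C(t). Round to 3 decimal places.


Drug concentration decay:
Number of half-lives = t / t_half = 27.3 / 14.5 = 1.882759
Decay factor = 0.5^1.882759 = 0.27116465
C(t) = 228.7 * 0.27116465 = 62.015 ng/mL

62.015


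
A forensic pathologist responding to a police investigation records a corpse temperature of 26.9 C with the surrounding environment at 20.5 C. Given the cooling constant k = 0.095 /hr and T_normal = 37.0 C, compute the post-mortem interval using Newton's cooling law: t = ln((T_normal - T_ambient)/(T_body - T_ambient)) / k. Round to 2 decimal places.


Using Newton's law of cooling:
t = ln((T_normal - T_ambient) / (T_body - T_ambient)) / k
T_normal - T_ambient = 16.5
T_body - T_ambient = 6.4
Ratio = 2.578125
ln(ratio) = 0.947062
t = 0.947062 / 0.095 = 9.97 hours

9.97


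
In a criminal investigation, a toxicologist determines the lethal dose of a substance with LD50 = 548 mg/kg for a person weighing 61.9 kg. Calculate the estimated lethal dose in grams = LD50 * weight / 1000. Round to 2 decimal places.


Lethal dose calculation:
Lethal dose = LD50 * body_weight / 1000
= 548 * 61.9 / 1000
= 33921.2 / 1000
= 33.92 g

33.92


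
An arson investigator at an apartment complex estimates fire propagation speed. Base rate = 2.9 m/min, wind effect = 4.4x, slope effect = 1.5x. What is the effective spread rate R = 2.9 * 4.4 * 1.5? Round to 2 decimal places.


Fire spread rate calculation:
R = R0 * wind_factor * slope_factor
= 2.9 * 4.4 * 1.5
= 12.76 * 1.5
= 19.14 m/min

19.14


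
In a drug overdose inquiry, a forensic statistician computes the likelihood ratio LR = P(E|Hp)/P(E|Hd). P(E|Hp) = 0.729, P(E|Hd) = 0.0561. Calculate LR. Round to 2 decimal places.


Likelihood ratio calculation:
LR = P(E|Hp) / P(E|Hd)
LR = 0.729 / 0.0561
LR = 12.99

12.99


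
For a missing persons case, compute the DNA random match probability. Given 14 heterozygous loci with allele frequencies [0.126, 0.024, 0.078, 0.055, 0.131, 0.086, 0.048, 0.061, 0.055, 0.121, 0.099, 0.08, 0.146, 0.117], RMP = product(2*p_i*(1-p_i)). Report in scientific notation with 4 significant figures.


Computing RMP for 14 loci:
Locus 1: 2 * 0.126 * 0.874 = 0.220248
Locus 2: 2 * 0.024 * 0.976 = 0.046848
Locus 3: 2 * 0.078 * 0.922 = 0.143832
Locus 4: 2 * 0.055 * 0.945 = 0.10395
Locus 5: 2 * 0.131 * 0.869 = 0.227678
Locus 6: 2 * 0.086 * 0.914 = 0.157208
Locus 7: 2 * 0.048 * 0.952 = 0.091392
Locus 8: 2 * 0.061 * 0.939 = 0.114558
Locus 9: 2 * 0.055 * 0.945 = 0.10395
Locus 10: 2 * 0.121 * 0.879 = 0.212718
Locus 11: 2 * 0.099 * 0.901 = 0.178398
Locus 12: 2 * 0.08 * 0.92 = 0.1472
Locus 13: 2 * 0.146 * 0.854 = 0.249368
Locus 14: 2 * 0.117 * 0.883 = 0.206622
RMP = 1.730e-12

1.730e-12


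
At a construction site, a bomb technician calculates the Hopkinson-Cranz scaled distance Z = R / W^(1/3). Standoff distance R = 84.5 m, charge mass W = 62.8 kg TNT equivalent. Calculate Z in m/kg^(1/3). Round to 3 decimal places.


Scaled distance calculation:
W^(1/3) = 62.8^(1/3) = 3.974842
Z = R / W^(1/3) = 84.5 / 3.974842
Z = 21.259 m/kg^(1/3)

21.259


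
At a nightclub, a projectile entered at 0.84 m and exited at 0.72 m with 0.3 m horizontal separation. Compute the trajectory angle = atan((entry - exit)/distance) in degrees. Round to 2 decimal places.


Bullet trajectory angle:
Height difference = 0.84 - 0.72 = 0.12 m
angle = atan(0.12 / 0.3)
angle = atan(0.4)
angle = 21.80 degrees

21.80


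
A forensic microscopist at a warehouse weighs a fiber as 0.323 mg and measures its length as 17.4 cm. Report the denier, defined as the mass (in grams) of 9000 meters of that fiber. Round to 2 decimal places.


Denier calculation:
Mass in grams = 0.323 mg / 1000 = 0.000323 g
Length in meters = 17.4 cm / 100 = 0.174 m
Linear density = mass / length = 0.000323 / 0.174 = 0.00185632 g/m
Denier = (g/m) * 9000 = 0.00185632 * 9000 = 16.71

16.71


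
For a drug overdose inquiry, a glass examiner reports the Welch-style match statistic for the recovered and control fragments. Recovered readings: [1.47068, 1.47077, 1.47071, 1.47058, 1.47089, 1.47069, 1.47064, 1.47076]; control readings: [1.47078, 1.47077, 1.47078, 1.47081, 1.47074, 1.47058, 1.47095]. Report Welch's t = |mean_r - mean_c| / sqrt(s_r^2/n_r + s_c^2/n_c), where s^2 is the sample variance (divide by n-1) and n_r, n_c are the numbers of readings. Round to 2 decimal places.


Welch's t-criterion for glass RI comparison:
Recovered mean = sum / n_r = 11.76572 / 8 = 1.470715
Control mean = sum / n_c = 10.29541 / 7 = 1.4707729
Recovered sample variance s_r^2 = 8.77143e-09
Control sample variance s_c^2 = 1.18571e-08
Welch SE (unpooled) = sqrt(s_r^2/n_r + s_c^2/n_c) = sqrt(1.09643e-09 + 1.69388e-09) = sqrt(2.79031e-09) = 5.28234e-05
|mean_r - mean_c| = 5.78571e-05
t = 5.78571e-05 / 5.28234e-05 = 1.10

1.10


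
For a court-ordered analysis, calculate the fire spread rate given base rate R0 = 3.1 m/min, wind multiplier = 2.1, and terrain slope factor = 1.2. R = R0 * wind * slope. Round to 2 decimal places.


Fire spread rate calculation:
R = R0 * wind_factor * slope_factor
= 3.1 * 2.1 * 1.2
= 6.51 * 1.2
= 7.81 m/min

7.81


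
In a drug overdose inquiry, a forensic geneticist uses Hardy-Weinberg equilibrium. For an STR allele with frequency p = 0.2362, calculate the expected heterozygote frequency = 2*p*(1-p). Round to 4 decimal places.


Hardy-Weinberg heterozygote frequency:
q = 1 - p = 1 - 0.2362 = 0.7638
2pq = 2 * 0.2362 * 0.7638 = 0.3608

0.3608


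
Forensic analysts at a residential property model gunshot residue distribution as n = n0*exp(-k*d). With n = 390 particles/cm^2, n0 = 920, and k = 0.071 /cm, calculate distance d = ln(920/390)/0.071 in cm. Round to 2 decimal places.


GSR distance calculation:
n0/n = 920 / 390 = 2.358974
ln(n0/n) = 0.858227
d = 0.858227 / 0.071 = 12.09 cm

12.09


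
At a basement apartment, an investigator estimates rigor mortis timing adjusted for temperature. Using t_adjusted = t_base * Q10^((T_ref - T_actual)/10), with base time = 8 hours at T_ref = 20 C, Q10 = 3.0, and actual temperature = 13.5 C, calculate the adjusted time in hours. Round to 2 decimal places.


Rigor mortis time adjustment:
Exponent = (T_ref - T_actual) / 10 = (20 - 13.5) / 10 = 0.65
Q10 factor = 3.0^0.65 = 2.04234
t_adjusted = 8 * 2.04234 = 16.34 hours

16.34


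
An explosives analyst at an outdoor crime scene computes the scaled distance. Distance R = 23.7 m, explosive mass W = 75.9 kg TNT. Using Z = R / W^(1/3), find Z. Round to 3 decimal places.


Scaled distance calculation:
W^(1/3) = 75.9^(1/3) = 4.233965
Z = R / W^(1/3) = 23.7 / 4.233965
Z = 5.598 m/kg^(1/3)

5.598


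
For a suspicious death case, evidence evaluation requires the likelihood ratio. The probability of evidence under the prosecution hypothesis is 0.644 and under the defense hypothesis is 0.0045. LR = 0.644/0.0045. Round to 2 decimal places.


Likelihood ratio calculation:
LR = P(E|Hp) / P(E|Hd)
LR = 0.644 / 0.0045
LR = 143.11

143.11


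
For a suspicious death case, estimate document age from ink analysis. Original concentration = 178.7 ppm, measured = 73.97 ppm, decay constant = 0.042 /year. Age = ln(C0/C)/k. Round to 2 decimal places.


Document age estimation:
C0/C = 178.7 / 73.97 = 2.415844
ln(C0/C) = 0.882049
t = 0.882049 / 0.042 = 21.00 years

21.00


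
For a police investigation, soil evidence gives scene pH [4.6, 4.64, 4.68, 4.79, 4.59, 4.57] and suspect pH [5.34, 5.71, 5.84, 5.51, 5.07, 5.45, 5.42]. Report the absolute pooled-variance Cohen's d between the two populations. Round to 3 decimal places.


Pooled-variance Cohen's d for soil pH comparison:
Scene mean = 27.87 / 6 = 4.645
Suspect mean = 38.34 / 7 = 5.477143
Scene sample variance s_s^2 = 0.00659
Suspect sample variance s_c^2 = 0.06259
Pooled variance = ((n_s-1)*s_s^2 + (n_c-1)*s_c^2) / (n_s + n_c - 2) = 0.037136
Pooled SD = sqrt(0.037136) = 0.192707
Mean difference = -0.832143
|d| = |-0.832143| / 0.192707 = 4.318

4.318


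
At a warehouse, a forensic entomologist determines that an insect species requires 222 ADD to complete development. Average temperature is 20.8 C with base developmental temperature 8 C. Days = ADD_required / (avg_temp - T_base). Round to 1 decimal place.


Insect development time:
Effective temperature = avg_temp - T_base = 20.8 - 8 = 12.8 C
Days = ADD / effective_temp = 222 / 12.8 = 17.3 days

17.3


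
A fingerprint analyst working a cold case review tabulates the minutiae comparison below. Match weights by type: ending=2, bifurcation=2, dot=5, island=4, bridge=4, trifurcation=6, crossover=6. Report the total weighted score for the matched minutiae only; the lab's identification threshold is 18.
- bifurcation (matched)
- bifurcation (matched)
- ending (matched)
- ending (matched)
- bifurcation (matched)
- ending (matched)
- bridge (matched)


Weighted minutiae match score:
  bifurcation: matched, +2 (running total 2)
  bifurcation: matched, +2 (running total 4)
  ending: matched, +2 (running total 6)
  ending: matched, +2 (running total 8)
  bifurcation: matched, +2 (running total 10)
  ending: matched, +2 (running total 12)
  bridge: matched, +4 (running total 16)
Total score = 16
Threshold = 18; verdict = inconclusive

16


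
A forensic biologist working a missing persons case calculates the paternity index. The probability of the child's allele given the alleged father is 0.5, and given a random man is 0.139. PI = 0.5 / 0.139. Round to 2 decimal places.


Paternity Index calculation:
PI = P(allele|father) / P(allele|random)
PI = 0.5 / 0.139
PI = 3.60

3.60


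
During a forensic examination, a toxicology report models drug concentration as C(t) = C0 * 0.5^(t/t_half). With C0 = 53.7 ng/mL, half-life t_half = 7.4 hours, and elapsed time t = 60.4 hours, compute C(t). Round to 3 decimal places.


Drug concentration decay:
Number of half-lives = t / t_half = 60.4 / 7.4 = 8.162162
Decay factor = 0.5^8.162162 = 0.00349096
C(t) = 53.7 * 0.00349096 = 0.187 ng/mL

0.187


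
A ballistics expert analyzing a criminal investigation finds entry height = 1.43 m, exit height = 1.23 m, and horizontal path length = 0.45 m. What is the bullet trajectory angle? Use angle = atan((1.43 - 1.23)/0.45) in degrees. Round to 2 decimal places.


Bullet trajectory angle:
Height difference = 1.43 - 1.23 = 0.2 m
angle = atan(0.2 / 0.45)
angle = atan(0.444444)
angle = 23.96 degrees

23.96


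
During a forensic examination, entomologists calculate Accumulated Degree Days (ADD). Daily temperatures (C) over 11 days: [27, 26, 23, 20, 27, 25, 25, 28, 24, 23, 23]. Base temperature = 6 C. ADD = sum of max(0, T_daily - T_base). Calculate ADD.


Computing ADD day by day:
Day 1: max(0, 27 - 6) = 21
Day 2: max(0, 26 - 6) = 20
Day 3: max(0, 23 - 6) = 17
Day 4: max(0, 20 - 6) = 14
Day 5: max(0, 27 - 6) = 21
Day 6: max(0, 25 - 6) = 19
Day 7: max(0, 25 - 6) = 19
Day 8: max(0, 28 - 6) = 22
Day 9: max(0, 24 - 6) = 18
Day 10: max(0, 23 - 6) = 17
Day 11: max(0, 23 - 6) = 17
Total ADD = 205

205


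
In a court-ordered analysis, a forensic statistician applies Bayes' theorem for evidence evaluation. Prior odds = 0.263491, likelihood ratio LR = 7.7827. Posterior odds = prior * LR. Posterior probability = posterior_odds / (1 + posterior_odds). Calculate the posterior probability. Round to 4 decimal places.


Bayesian evidence evaluation:
Posterior odds = prior_odds * LR = 0.263491 * 7.7827 = 2.050671
Posterior probability = posterior_odds / (1 + posterior_odds)
= 2.050671 / (1 + 2.050671)
= 2.050671 / 3.050671
= 0.6722

0.6722


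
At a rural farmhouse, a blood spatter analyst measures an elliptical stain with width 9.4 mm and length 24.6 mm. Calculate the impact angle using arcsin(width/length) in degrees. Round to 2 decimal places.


Blood spatter impact angle calculation:
width / length = 9.4 / 24.6 = 0.382114
angle = arcsin(0.382114)
angle = 22.46 degrees

22.46


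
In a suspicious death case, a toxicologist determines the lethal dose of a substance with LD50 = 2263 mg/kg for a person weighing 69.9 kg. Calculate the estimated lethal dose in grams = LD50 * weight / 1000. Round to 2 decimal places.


Lethal dose calculation:
Lethal dose = LD50 * body_weight / 1000
= 2263 * 69.9 / 1000
= 158183.7 / 1000
= 158.18 g

158.18


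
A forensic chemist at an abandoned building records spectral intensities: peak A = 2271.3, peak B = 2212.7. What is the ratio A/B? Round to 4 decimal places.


Spectral peak ratio:
Peak A = 2271.3 counts
Peak B = 2212.7 counts
Ratio = 2271.3 / 2212.7 = 1.0265

1.0265


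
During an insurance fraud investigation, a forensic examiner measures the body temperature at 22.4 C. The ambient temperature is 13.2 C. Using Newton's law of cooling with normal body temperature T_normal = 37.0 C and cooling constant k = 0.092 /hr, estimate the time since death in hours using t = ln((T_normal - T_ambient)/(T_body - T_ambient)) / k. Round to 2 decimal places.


Using Newton's law of cooling:
t = ln((T_normal - T_ambient) / (T_body - T_ambient)) / k
T_normal - T_ambient = 23.8
T_body - T_ambient = 9.2
Ratio = 2.586957
ln(ratio) = 0.950482
t = 0.950482 / 0.092 = 10.33 hours

10.33


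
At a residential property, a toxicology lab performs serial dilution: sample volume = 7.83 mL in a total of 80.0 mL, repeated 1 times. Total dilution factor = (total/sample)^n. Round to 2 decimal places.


Dilution factor calculation:
Single dilution = V_total / V_sample = 80.0 / 7.83 ≈ 10.217114
Number of dilutions = 1
Total DF = (80.0 / 7.83)^1 (full precision, rounded at the end) = 10.22

10.22


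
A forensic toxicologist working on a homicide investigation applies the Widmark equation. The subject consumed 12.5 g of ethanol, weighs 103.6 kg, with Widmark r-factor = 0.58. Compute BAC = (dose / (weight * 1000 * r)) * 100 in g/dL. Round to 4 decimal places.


Applying the Widmark formula:
BAC = (dose_g / (body_wt * 1000 * r)) * 100
Denominator = 103.6 * 1000 * 0.58 = 60088
BAC = (12.5 / 60088) * 100
BAC = 0.0208 g/dL

0.0208


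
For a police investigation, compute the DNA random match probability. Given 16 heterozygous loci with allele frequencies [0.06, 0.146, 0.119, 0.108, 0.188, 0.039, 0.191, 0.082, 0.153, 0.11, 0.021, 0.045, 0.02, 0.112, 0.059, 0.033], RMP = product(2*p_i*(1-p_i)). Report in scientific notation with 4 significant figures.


Computing RMP for 16 loci:
Locus 1: 2 * 0.06 * 0.94 = 0.1128
Locus 2: 2 * 0.146 * 0.854 = 0.249368
Locus 3: 2 * 0.119 * 0.881 = 0.209678
Locus 4: 2 * 0.108 * 0.892 = 0.192672
Locus 5: 2 * 0.188 * 0.812 = 0.305312
Locus 6: 2 * 0.039 * 0.961 = 0.074958
Locus 7: 2 * 0.191 * 0.809 = 0.309038
Locus 8: 2 * 0.082 * 0.918 = 0.150552
Locus 9: 2 * 0.153 * 0.847 = 0.259182
Locus 10: 2 * 0.11 * 0.89 = 0.1958
Locus 11: 2 * 0.021 * 0.979 = 0.041118
Locus 12: 2 * 0.045 * 0.955 = 0.08595
Locus 13: 2 * 0.02 * 0.98 = 0.0392
Locus 14: 2 * 0.112 * 0.888 = 0.198912
Locus 15: 2 * 0.059 * 0.941 = 0.111038
Locus 16: 2 * 0.033 * 0.967 = 0.063822
RMP = 1.199e-14

1.199e-14


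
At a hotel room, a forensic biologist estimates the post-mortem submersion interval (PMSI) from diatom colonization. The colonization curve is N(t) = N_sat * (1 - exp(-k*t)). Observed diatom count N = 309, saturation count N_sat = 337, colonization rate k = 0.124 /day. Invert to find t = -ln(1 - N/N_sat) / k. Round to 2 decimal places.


PMSI from diatom colonization curve:
N / N_sat = 309 / 337 = 0.916914
1 - N/N_sat = 0.083086
ln(1 - N/N_sat) = -2.487879
t = -ln(1 - N/N_sat) / k = -(-2.487879) / 0.124 = 20.06 days

20.06


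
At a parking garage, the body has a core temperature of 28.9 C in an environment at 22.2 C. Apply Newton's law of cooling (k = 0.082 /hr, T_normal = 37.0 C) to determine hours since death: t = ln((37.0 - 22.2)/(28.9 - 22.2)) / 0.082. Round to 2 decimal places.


Using Newton's law of cooling:
t = ln((T_normal - T_ambient) / (T_body - T_ambient)) / k
T_normal - T_ambient = 14.8
T_body - T_ambient = 6.7
Ratio = 2.208955
ln(ratio) = 0.79252
t = 0.79252 / 0.082 = 9.66 hours

9.66


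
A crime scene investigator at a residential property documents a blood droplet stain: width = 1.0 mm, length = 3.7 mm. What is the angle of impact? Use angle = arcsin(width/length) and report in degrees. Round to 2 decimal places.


Blood spatter impact angle calculation:
width / length = 1.0 / 3.7 = 0.27027
angle = arcsin(0.27027)
angle = 15.68 degrees

15.68


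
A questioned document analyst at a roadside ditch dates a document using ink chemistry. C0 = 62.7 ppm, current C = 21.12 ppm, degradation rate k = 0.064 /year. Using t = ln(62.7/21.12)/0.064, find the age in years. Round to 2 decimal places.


Document age estimation:
C0/C = 62.7 / 21.12 = 2.96875
ln(C0/C) = 1.088141
t = 1.088141 / 0.064 = 17.00 years

17.00


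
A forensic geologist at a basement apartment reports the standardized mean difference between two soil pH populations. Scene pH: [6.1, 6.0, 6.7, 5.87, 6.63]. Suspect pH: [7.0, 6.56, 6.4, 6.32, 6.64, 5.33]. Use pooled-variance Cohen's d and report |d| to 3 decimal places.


Pooled-variance Cohen's d for soil pH comparison:
Scene mean = 31.3 / 5 = 6.26
Suspect mean = 38.25 / 6 = 6.375
Scene sample variance s_s^2 = 0.14395
Suspect sample variance s_c^2 = 0.31815
Pooled variance = ((n_s-1)*s_s^2 + (n_c-1)*s_c^2) / (n_s + n_c - 2) = 0.240728
Pooled SD = sqrt(0.240728) = 0.49064
Mean difference = -0.115
|d| = |-0.115| / 0.49064 = 0.234

0.234


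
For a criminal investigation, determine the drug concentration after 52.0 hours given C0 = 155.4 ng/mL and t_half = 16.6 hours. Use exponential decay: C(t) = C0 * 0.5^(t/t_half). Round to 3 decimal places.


Drug concentration decay:
Number of half-lives = t / t_half = 52.0 / 16.6 = 3.13253
Decay factor = 0.5^3.13253 = 0.11402879
C(t) = 155.4 * 0.11402879 = 17.720 ng/mL

17.720


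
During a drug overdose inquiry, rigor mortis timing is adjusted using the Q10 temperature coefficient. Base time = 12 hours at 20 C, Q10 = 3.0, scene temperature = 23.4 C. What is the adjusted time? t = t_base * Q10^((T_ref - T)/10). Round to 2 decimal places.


Rigor mortis time adjustment:
Exponent = (T_ref - T_actual) / 10 = (20 - 23.4) / 10 = -0.34
Q10 factor = 3.0^-0.34 = 0.6883
t_adjusted = 12 * 0.6883 = 8.26 hours

8.26


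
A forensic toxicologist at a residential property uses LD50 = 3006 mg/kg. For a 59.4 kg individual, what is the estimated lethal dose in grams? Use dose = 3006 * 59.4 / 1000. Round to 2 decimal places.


Lethal dose calculation:
Lethal dose = LD50 * body_weight / 1000
= 3006 * 59.4 / 1000
= 178556.4 / 1000
= 178.56 g

178.56


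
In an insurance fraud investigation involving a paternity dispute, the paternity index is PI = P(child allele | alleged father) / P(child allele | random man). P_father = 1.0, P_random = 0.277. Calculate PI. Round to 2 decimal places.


Paternity Index calculation:
PI = P(allele|father) / P(allele|random)
PI = 1.0 / 0.277
PI = 3.61

3.61


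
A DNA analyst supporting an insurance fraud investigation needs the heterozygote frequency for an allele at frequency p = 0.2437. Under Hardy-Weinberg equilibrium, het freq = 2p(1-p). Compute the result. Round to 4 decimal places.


Hardy-Weinberg heterozygote frequency:
q = 1 - p = 1 - 0.2437 = 0.7563
2pq = 2 * 0.2437 * 0.7563 = 0.3686

0.3686


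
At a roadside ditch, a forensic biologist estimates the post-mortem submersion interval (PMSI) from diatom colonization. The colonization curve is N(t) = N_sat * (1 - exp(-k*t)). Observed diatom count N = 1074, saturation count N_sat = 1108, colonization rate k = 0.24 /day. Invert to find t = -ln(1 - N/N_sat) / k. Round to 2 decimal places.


PMSI from diatom colonization curve:
N / N_sat = 1074 / 1108 = 0.969314
1 - N/N_sat = 0.030686
ln(1 - N/N_sat) = -3.483949
t = -ln(1 - N/N_sat) / k = -(-3.483949) / 0.24 = 14.52 days

14.52


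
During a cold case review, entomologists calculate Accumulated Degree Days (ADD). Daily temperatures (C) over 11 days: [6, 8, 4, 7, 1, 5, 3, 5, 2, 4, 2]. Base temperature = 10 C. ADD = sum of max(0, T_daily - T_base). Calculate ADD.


Computing ADD day by day:
Day 1: max(0, 6 - 10) = 0
Day 2: max(0, 8 - 10) = 0
Day 3: max(0, 4 - 10) = 0
Day 4: max(0, 7 - 10) = 0
Day 5: max(0, 1 - 10) = 0
Day 6: max(0, 5 - 10) = 0
Day 7: max(0, 3 - 10) = 0
Day 8: max(0, 5 - 10) = 0
Day 9: max(0, 2 - 10) = 0
Day 10: max(0, 4 - 10) = 0
Day 11: max(0, 2 - 10) = 0
Total ADD = 0

0


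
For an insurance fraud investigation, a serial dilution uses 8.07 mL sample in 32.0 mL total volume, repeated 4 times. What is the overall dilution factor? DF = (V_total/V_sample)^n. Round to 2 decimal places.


Dilution factor calculation:
Single dilution = V_total / V_sample = 32.0 / 8.07 ≈ 3.965304
Number of dilutions = 4
Total DF = (32.0 / 8.07)^4 (full precision, rounded at the end) = 247.23

247.23


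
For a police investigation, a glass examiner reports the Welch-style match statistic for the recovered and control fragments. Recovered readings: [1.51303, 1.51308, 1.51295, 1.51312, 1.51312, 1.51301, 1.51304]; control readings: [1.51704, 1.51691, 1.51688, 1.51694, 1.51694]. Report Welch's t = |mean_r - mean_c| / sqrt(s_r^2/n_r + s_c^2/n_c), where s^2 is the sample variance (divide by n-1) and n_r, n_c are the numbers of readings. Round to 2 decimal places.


Welch's t-criterion for glass RI comparison:
Recovered mean = sum / n_r = 10.59135 / 7 = 1.51305
Control mean = sum / n_c = 7.58471 / 5 = 1.516942
Recovered sample variance s_r^2 = 3.8e-09
Control sample variance s_c^2 = 3.62e-09
Welch SE (unpooled) = sqrt(s_r^2/n_r + s_c^2/n_c) = sqrt(5.42857e-10 + 7.24e-10) = sqrt(1.26686e-09) = 3.5593e-05
|mean_r - mean_c| = 0.003892
t = 0.003892 / 3.5593e-05 = 109.35

109.35


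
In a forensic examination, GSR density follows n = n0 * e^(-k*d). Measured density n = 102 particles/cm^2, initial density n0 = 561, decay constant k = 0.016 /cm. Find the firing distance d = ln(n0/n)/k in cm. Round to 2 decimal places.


GSR distance calculation:
n0/n = 561 / 102 = 5.5
ln(n0/n) = 1.704748
d = 1.704748 / 0.016 = 106.55 cm

106.55


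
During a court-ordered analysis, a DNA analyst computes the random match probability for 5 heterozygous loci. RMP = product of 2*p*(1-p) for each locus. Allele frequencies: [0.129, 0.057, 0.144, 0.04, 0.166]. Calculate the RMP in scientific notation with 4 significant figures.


Computing RMP for 5 loci:
Locus 1: 2 * 0.129 * 0.871 = 0.224718
Locus 2: 2 * 0.057 * 0.943 = 0.107502
Locus 3: 2 * 0.144 * 0.856 = 0.246528
Locus 4: 2 * 0.04 * 0.96 = 0.0768
Locus 5: 2 * 0.166 * 0.834 = 0.276888
RMP = 1.266e-04

1.266e-04


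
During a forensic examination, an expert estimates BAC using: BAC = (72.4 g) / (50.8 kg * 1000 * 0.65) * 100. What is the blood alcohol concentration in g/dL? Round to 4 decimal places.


Applying the Widmark formula:
BAC = (dose_g / (body_wt * 1000 * r)) * 100
Denominator = 50.8 * 1000 * 0.65 = 33020
BAC = (72.4 / 33020) * 100
BAC = 0.2193 g/dL

0.2193


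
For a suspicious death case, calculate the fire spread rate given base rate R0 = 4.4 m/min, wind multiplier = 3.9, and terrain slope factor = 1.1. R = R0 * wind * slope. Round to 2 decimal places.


Fire spread rate calculation:
R = R0 * wind_factor * slope_factor
= 4.4 * 3.9 * 1.1
= 17.16 * 1.1
= 18.88 m/min

18.88


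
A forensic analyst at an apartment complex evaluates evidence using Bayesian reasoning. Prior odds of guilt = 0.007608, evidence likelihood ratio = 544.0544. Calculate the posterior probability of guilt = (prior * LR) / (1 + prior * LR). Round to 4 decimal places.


Bayesian evidence evaluation:
Posterior odds = prior_odds * LR = 0.007608 * 544.0544 = 4.139166
Posterior probability = posterior_odds / (1 + posterior_odds)
= 4.139166 / (1 + 4.139166)
= 4.139166 / 5.139166
= 0.8054

0.8054
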